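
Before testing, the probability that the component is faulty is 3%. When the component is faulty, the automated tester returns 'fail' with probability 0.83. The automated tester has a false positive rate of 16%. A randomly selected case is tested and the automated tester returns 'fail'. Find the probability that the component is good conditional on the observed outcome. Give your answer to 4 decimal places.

Let H be the event that the component is faulty. P(H) = 0.03, so P(¬H) = 0.97. With E the 'fail' result, P(E|H) = 0.83 and P(E|¬H) = 0.16.
P(E) = 0.83·0.03 + 0.16·0.97 = 0.024900 + 0.15520 = 0.18010.
By Bayes' theorem, P(H|E) = 0.024900 / 0.18010 = 0.1383. Hence P(¬H|E) = 1 − 0.1383 = 0.8617.

P(¬H | E) ≈ 0.8617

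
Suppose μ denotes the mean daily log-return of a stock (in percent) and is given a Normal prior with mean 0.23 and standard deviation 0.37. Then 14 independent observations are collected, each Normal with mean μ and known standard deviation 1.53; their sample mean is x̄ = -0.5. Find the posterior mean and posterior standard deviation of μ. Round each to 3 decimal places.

With known σ, the Normal prior is conjugate. Weight on the data is w = (n/σ²)/(n/σ² + 1/τ₀²) = 5.98061/(5.98061+7.30460) = 0.45017.
Posterior mean = w·x̄ + (1−w)·μ₀ = 0.45017·-0.5 + 0.54983·0.23 = -0.099. Posterior variance = 1/(5.98061+7.30460) = 0.0752717, so SD = 0.274.

Posterior mean ≈ -0.099; posterior SD ≈ 0.274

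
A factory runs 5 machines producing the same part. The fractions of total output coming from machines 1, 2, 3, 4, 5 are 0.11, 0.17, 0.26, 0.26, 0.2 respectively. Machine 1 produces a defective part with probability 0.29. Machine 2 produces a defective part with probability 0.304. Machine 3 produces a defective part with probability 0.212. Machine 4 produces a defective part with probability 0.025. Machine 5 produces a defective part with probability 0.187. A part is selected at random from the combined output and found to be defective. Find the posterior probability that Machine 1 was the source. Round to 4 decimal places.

Posterior probability ≈ 0.1747

P(defective|M1) = 0.29; P(defective|M2) = 0.304; P(defective|M3) = 0.212; P(defective|M4) = 0.025; P(defective|M5) = 0.187.
Prior × likelihood for each source: 0.11·0.29=0.03190, 0.17·0.304=0.05168, 0.26·0.212=0.05512, 0.26·0.025=0.006500, 0.2·0.187=0.03740. Summing gives P(defective) = 0.18260.
P(Machine 1 | defective) = 0.03190 / 0.18260 = 0.1747.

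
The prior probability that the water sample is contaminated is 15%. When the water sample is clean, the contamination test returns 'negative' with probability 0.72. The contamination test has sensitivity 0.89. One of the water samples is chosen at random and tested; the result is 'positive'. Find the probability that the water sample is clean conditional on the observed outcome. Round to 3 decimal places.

Let H be the event that the water sample is contaminated. P(H) = 0.15, so P(¬H) = 0.85. With E the 'positive' result, P(E|H) = 0.89 and P(E|¬H) = 0.28.
P(E) = 0.89·0.15 + 0.28·0.85 = 0.13350 + 0.23800 = 0.37150.
By Bayes' theorem, P(H|E) = 0.13350 / 0.37150 = 0.359. Hence P(¬H|E) = 1 − 0.359 = 0.641.

P(¬H | E) ≈ 0.641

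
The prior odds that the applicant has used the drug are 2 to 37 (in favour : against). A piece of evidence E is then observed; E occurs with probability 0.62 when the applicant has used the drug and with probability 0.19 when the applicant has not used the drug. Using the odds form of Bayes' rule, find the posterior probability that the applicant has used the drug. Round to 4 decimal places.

Prior odds = 2/37 = 0.054054. In log-odds, ln(0.054054) = -2.9178.
Add log likelihood ratio: ln(3.2632) = 1.1827.
Posterior log-odds = -1.7351, so posterior odds = exp(-1.7351) = 0.17639. Converting, P(H|E) = 0.17639/1.1764 = 0.1499.

Posterior probability ≈ 0.1499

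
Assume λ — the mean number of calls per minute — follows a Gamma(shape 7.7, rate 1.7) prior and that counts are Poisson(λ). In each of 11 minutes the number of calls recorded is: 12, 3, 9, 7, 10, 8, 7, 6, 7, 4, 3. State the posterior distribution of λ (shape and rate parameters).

Total count ∑xᵢ = 76 over n = 11 minutes.
Gamma is conjugate to the Poisson likelihood: posterior is Gamma(shape = 7.7+76 = 83.7, rate = 1.7+11 = 12.7).

Posterior: Gamma(shape=83.7, rate=12.7)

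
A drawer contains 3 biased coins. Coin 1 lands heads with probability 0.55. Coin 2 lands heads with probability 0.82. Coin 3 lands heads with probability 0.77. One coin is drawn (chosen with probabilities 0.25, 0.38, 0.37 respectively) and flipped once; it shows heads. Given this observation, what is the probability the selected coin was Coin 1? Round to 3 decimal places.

P(heads|C1) = 0.55; P(heads|C2) = 0.82; P(heads|C3) = 0.77.
Prior × likelihood for each source: 0.25·0.55=0.1375, 0.38·0.82=0.3116, 0.37·0.77=0.2849. Summing gives P(heads) = 0.73400.
P(Coin 1 | heads) = 0.1375 / 0.73400 = 0.187.

Posterior probability ≈ 0.187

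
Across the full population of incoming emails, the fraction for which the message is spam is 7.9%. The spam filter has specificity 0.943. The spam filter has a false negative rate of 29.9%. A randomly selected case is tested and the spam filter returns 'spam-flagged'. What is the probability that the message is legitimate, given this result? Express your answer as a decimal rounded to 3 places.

Write H for 'the message is spam'. Prior odds H:¬H = 0.079/0.921 = 0.085776. For the 'spam-flagged' outcome, the likelihood ratio is 0.701/0.057 = 12.298.
Posterior odds = 0.085776 × 12.298 = 1.0549, so P(H|E) = 1.0549/(1+1.0549) = 0.513. Then P(¬H|E) = 1 − 0.513 = 0.487.

P(¬H | E) ≈ 0.487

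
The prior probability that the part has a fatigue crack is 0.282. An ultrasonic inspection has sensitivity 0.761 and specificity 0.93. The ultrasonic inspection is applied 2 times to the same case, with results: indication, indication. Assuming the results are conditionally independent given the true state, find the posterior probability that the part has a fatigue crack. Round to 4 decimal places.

Posterior P(H) ≈ 0.9789

Let H be the event that the part has a fatigue crack; start with P(H) = 0.282. P('indication'|H) = 0.761, P('indication'|¬H) = 0.07.
Update on result 1 ('indication'): P(H) ← 0.761·0.2820 / (0.761·0.2820 + 0.07·0.7180) = 0.21460/0.26486 = 0.8102.
Update on result 2 ('indication'): P(H) ← 0.761·0.8102 / (0.761·0.8102 + 0.07·0.1898) = 0.61659/0.62988 = 0.9789.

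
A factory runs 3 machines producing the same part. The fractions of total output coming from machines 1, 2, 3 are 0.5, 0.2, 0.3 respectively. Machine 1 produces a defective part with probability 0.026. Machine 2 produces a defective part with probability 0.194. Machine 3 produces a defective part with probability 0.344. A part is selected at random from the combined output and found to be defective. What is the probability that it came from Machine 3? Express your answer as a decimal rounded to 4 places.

Posterior probability ≈ 0.6658

Tabulate prior·likelihood by source: [1] prior 0.5, lik 0.026, product 0.01300; [2] prior 0.2, lik 0.194, product 0.03880; [3] prior 0.3, lik 0.344, product 0.1032.
Normalizing constant = 0.15500; the posterior for Machine 3 is its product over the sum, 0.1032/0.15500 = 0.6658.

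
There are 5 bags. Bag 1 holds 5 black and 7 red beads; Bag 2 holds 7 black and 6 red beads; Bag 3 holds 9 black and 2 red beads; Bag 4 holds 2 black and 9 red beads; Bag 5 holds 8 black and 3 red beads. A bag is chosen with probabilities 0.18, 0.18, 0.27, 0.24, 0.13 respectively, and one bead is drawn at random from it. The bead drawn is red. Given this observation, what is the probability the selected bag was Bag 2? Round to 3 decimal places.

P(red|Bag 1) = 0.5833; P(red|Bag 2) = 0.4615; P(red|Bag 3) = 0.1818; P(red|Bag 4) = 0.8182; P(red|Bag 5) = 0.2727.
Prior × likelihood for each source: 0.18·0.5833=0.1050, 0.18·0.4615=0.08308, 0.27·0.1818=0.04909, 0.24·0.8182=0.1964, 0.13·0.2727=0.03545. Summing gives P(red) = 0.46899.
P(Bag 2 | red) = 0.08308 / 0.46899 = 0.177.

Posterior probability ≈ 0.177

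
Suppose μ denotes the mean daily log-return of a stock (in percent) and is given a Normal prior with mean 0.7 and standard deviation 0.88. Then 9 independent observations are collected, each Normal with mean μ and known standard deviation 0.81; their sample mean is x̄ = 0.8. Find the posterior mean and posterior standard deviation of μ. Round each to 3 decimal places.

Prior precision 1/τ₀² = 1/0.88² = 1.29132; data precision n/σ² = 9/0.81² = 13.7174.
Posterior precision = 1.29132 + 13.7174 = 15.0087, giving posterior SD = 1/√15.0087 = 0.258.
Posterior mean = (1.29132·0.7 + 13.7174·0.8) / 15.0087 = 0.791.

Posterior mean ≈ 0.791; posterior SD ≈ 0.258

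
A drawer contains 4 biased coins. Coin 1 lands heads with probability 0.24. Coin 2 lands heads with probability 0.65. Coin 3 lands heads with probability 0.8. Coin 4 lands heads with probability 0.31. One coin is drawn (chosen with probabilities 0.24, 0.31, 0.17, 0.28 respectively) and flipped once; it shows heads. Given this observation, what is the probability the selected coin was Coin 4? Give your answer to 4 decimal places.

Posterior probability ≈ 0.1801

Tabulate prior·likelihood by source: [1] prior 0.24, lik 0.24, product 0.05760; [2] prior 0.31, lik 0.65, product 0.2015; [3] prior 0.17, lik 0.8, product 0.1360; [4] prior 0.28, lik 0.31, product 0.08680.
Normalizing constant = 0.48190; the posterior for Coin 4 is its product over the sum, 0.08680/0.48190 = 0.1801.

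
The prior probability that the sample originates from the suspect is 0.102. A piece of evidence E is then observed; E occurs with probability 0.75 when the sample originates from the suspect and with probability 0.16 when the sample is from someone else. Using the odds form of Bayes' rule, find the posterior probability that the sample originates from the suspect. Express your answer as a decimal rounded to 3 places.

Posterior probability ≈ 0.347

Prior odds = 0.102/(1−0.102) = 0.11359.
Likelihood ratio for E = 0.75/0.16 = 4.6875.
Posterior odds = prior odds × LR = 0.53243.
Posterior probability = odds/(1+odds) = 0.53243/1.5324 = 0.347.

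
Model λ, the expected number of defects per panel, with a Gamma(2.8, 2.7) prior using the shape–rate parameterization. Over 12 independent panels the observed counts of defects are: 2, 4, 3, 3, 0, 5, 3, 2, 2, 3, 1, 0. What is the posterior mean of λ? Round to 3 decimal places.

The Poisson likelihood adds the total count to the shape and the number of exposure periods to the rate. Here ∑xᵢ = 28 and n = 12, so shape 2.8→30.8 and rate 2.7→14.7.
Posterior mean = shape/rate = 30.8/14.7 = 2.095.

Posterior mean ≈ 2.095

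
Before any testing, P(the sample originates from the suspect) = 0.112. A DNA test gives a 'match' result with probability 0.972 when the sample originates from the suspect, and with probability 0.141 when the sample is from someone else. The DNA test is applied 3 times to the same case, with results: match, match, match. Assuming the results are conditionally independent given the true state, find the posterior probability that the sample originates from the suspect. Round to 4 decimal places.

Posterior P(H) ≈ 0.9764

Let H be the event that the sample originates from the suspect; start with P(H) = 0.112. P('match'|H) = 0.972, P('match'|¬H) = 0.141.
Update on result 1 ('match'): P(H) ← 0.972·0.1120 / (0.972·0.1120 + 0.141·0.8880) = 0.10886/0.23407 = 0.4651.
Update on result 2 ('match'): P(H) ← 0.972·0.4651 / (0.972·0.4651 + 0.141·0.5349) = 0.45207/0.52749 = 0.8570.
Update on result 3 ('match'): P(H) ← 0.972·0.8570 / (0.972·0.8570 + 0.141·0.1430) = 0.83302/0.85318 = 0.9764.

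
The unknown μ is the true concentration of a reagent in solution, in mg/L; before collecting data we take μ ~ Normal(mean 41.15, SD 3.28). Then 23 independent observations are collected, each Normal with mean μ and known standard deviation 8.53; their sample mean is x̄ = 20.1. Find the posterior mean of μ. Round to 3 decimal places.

With known σ, the Normal prior is conjugate. Weight on the data is w = (n/σ²)/(n/σ² + 1/τ₀²) = 0.316104/(0.316104+0.0929506) = 0.77277.
Posterior mean = w·x̄ + (1−w)·μ₀ = 0.77277·20.1 + 0.22723·41.15 = 24.883.

Posterior mean ≈ 24.883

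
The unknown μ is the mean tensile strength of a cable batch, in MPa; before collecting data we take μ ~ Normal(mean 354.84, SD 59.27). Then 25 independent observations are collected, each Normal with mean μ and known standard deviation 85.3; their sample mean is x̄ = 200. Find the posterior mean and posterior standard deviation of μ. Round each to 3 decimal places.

Posterior mean ≈ 211.847; posterior SD ≈ 16.394

Prior precision 1/τ₀² = 1/59.27² = 0.00028466; data precision n/σ² = 25/85.3² = 0.00343591.
Posterior precision = 0.00028466 + 0.00343591 = 0.00372057, giving posterior SD = 1/√0.00372057 = 16.394.
Posterior mean = (0.00028466·354.84 + 0.00343591·200) / 0.00372057 = 211.847.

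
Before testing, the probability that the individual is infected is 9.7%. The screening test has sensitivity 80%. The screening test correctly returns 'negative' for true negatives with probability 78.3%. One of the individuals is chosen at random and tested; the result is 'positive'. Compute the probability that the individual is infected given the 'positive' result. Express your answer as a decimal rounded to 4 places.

P(H | E) ≈ 0.2837

Write H for 'the individual is infected'. Prior odds H:¬H = 0.097/0.903 = 0.10742. For the 'positive' outcome, the likelihood ratio is 0.8/0.217 = 3.6866.
Posterior odds = 0.10742 × 3.6866 = 0.39602, so P(H|E) = 0.39602/(1+0.39602) = 0.2837.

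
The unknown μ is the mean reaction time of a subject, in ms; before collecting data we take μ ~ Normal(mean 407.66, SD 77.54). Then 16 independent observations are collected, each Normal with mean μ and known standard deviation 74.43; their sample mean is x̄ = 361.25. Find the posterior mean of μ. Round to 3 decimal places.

Prior precision 1/τ₀² = 1/77.54² = 0.00016632; data precision n/σ² = 16/74.43² = 0.00288818.
Posterior precision = 0.00016632 + 0.00288818 = 0.00305450.
Posterior mean = (0.00016632·407.66 + 0.00288818·361.25) / 0.00305450 = 363.777.

Posterior mean ≈ 363.777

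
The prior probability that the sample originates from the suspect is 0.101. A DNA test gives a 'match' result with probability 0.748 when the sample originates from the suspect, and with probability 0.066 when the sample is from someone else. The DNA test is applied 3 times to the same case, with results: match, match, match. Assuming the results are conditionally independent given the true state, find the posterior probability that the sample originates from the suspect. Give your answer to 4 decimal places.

With H the event that the sample originates from the suspect, the joint likelihood of the observed sequence is P(data|H) = 0.748·0.748·0.748 = 0.41851 and P(data|¬H) = 0.066·0.066·0.066 = 0.00028750.
Bayes: P(H|data) = 0.101·0.41851 / (0.101·0.41851 + 0.899·0.00028750) = 0.042269/0.042528 = 0.9939.

Posterior P(H) ≈ 0.9939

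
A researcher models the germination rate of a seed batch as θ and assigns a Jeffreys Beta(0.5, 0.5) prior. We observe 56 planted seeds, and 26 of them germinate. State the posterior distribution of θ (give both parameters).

Observing 26 successes and 30 failures updates Beta(0.5, 0.5) by adding the success and failure counts to the two shape parameters: α = 0.5+26 = 26.5, β = 0.5+30 = 30.5.

Posterior: Beta(26.5, 30.5)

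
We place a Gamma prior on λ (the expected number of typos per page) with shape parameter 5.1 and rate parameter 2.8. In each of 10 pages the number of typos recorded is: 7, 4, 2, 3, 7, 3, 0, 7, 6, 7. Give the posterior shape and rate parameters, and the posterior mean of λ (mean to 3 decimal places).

Posterior: Gamma(shape=51.1, rate=12.8); mean ≈ 3.992

The Poisson likelihood adds the total count to the shape and the number of exposure periods to the rate. Here ∑xᵢ = 46 and n = 10, so shape 5.1→51.1 and rate 2.8→12.8.
Posterior mean = shape/rate = 51.1/12.8 = 3.992.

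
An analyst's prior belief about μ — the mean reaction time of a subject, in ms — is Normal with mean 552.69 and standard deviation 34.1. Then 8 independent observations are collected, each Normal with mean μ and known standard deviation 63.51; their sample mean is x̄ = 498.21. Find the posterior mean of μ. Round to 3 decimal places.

Posterior mean ≈ 514.688

With known σ, the Normal prior is conjugate. Weight on the data is w = (n/σ²)/(n/σ² + 1/τ₀²) = 0.00198338/(0.00198338+0.00085999) = 0.69755.
Posterior mean = w·x̄ + (1−w)·μ₀ = 0.69755·498.21 + 0.30245·552.69 = 514.688.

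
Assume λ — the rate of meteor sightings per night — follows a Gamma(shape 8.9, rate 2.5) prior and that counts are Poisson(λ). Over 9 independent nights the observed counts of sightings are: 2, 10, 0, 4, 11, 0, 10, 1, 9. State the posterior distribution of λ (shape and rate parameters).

Posterior: Gamma(shape=55.9, rate=11.5)

Total count ∑xᵢ = 47 over n = 9 nights.
Gamma is conjugate to the Poisson likelihood: posterior is Gamma(shape = 8.9+47 = 55.9, rate = 2.5+9 = 11.5).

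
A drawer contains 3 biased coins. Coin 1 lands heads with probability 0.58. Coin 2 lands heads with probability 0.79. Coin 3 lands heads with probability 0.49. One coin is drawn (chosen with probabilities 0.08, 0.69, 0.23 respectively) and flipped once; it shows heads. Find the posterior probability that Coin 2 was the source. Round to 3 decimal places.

Posterior probability ≈ 0.774

Tabulate prior·likelihood by source: [1] prior 0.08, lik 0.58, product 0.04640; [2] prior 0.69, lik 0.79, product 0.5451; [3] prior 0.23, lik 0.49, product 0.1127.
Normalizing constant = 0.70420; the posterior for Coin 2 is its product over the sum, 0.5451/0.70420 = 0.774.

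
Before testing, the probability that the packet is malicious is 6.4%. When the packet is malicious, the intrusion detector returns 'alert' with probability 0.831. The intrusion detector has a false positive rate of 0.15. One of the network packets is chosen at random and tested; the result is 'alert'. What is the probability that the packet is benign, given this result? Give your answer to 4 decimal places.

P(¬H | E) ≈ 0.7253

Write H for 'the packet is malicious'. Prior odds H:¬H = 0.064/0.936 = 0.068376. For the 'alert' outcome, the likelihood ratio is 0.831/0.15 = 5.5400.
Posterior odds = 0.068376 × 5.5400 = 0.37880, so P(H|E) = 0.37880/(1+0.37880) = 0.2747. Then P(¬H|E) = 1 − 0.2747 = 0.7253.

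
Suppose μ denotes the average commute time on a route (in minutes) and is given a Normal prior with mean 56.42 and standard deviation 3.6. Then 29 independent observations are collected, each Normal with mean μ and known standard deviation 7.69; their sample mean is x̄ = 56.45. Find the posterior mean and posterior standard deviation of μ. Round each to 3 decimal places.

Prior precision 1/τ₀² = 1/3.6² = 0.0771605; data precision n/σ² = 29/7.69² = 0.490394.
Posterior precision = 0.0771605 + 0.490394 = 0.567555, giving posterior SD = 1/√0.567555 = 1.327.
Posterior mean = (0.0771605·56.42 + 0.490394·56.45) / 0.567555 = 56.446.

Posterior mean ≈ 56.446; posterior SD ≈ 1.327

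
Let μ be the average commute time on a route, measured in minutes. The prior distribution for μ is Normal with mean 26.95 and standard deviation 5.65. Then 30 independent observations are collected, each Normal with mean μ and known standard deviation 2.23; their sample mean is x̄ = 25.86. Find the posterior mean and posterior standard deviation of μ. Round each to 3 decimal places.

With known σ, the Normal prior is conjugate. Weight on the data is w = (n/σ²)/(n/σ² + 1/τ₀²) = 6.03270/(6.03270+0.0313259) = 0.99483.
Posterior mean = w·x̄ + (1−w)·μ₀ = 0.99483·25.86 + 0.0051659·26.95 = 25.866. Posterior variance = 1/(6.03270+0.0313259) = 0.164907, so SD = 0.406.

Posterior mean ≈ 25.866; posterior SD ≈ 0.406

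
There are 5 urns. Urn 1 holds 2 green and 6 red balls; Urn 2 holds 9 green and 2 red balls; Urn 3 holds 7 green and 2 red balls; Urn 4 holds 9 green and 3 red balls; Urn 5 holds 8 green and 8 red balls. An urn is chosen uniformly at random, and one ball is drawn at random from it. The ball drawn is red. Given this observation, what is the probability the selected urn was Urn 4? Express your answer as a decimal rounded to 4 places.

Posterior probability ≈ 0.1313

P(red|Urn 1) = 0.75; P(red|Urn 2) = 0.1818; P(red|Urn 3) = 0.2222; P(red|Urn 4) = 0.25; P(red|Urn 5) = 0.5.
Prior × likelihood for each source: 0.2·0.75=0.1500, 0.2·0.1818=0.03636, 0.2·0.2222=0.04444, 0.2·0.25=0.05000, 0.2·0.5=0.1000. Summing gives P(red) = 0.38081.
P(Urn 4 | red) = 0.05000 / 0.38081 = 0.1313.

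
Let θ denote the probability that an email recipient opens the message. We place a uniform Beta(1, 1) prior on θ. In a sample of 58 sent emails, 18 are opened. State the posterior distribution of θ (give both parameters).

Posterior: Beta(19, 41)

The binomial likelihood is conjugate to the Beta prior: with 18 successes and 40 failures, the posterior is Beta(1+18, 1+40) = Beta(19, 41).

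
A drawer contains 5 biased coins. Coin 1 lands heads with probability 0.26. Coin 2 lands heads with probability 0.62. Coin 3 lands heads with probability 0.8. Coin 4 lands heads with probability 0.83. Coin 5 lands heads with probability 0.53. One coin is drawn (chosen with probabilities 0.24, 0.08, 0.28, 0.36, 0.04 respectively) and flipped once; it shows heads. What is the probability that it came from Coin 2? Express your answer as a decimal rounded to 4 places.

Posterior probability ≈ 0.0756

P(heads|C1) = 0.26; P(heads|C2) = 0.62; P(heads|C3) = 0.8; P(heads|C4) = 0.83; P(heads|C5) = 0.53.
Prior × likelihood for each source: 0.24·0.26=0.06240, 0.08·0.62=0.04960, 0.28·0.8=0.2240, 0.36·0.83=0.2988, 0.04·0.53=0.02120. Summing gives P(heads) = 0.65600.
P(Coin 2 | heads) = 0.04960 / 0.65600 = 0.0756.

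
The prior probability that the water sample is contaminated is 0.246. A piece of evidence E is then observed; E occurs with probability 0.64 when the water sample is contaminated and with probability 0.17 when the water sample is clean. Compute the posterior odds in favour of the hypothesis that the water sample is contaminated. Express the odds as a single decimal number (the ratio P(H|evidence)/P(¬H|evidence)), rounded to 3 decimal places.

Posterior odds ≈ 1.228

Prior odds = 0.246/(1−0.246) = 0.32626.
Likelihood ratio for E = 0.64/0.17 = 3.7647.
Posterior odds = prior odds × LR = 1.2283.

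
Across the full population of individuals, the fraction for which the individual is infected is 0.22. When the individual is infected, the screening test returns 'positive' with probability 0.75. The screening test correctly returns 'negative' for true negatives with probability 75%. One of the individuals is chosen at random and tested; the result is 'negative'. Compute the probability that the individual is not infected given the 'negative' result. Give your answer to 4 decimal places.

P(¬H | E) ≈ 0.9141

Let H be the event that the individual is infected. P(H) = 0.22, so P(¬H) = 0.78. With E the 'negative' result, P(E|H) = 0.25 and P(E|¬H) = 0.75.
P(E) = 0.25·0.22 + 0.75·0.78 = 0.055000 + 0.58500 = 0.64000.
By Bayes' theorem, P(H|E) = 0.055000 / 0.64000 = 0.0859. Hence P(¬H|E) = 1 − 0.0859 = 0.9141.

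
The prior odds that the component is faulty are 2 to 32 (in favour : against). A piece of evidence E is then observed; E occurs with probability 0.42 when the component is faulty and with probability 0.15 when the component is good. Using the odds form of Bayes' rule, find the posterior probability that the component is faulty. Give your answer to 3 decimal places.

Prior odds = 2/32 = 0.062500. In log-odds, ln(0.062500) = -2.7726.
Add log likelihood ratio: ln(2.8000) = 1.0296.
Posterior log-odds = -1.7430, so posterior odds = exp(-1.7430) = 0.17500. Converting, P(H|E) = 0.17500/1.1750 = 0.149.

Posterior probability ≈ 0.149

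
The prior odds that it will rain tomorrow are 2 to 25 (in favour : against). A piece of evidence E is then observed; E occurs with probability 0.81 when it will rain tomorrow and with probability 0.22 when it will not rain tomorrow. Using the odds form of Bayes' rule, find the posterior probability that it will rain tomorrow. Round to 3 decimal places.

Prior odds = 2/25 = 0.080000.
Likelihood ratio for E = 0.81/0.22 = 3.6818.
Posterior odds = prior odds × LR = 0.29455.
Posterior probability = odds/(1+odds) = 0.29455/1.2945 = 0.228.

Posterior probability ≈ 0.228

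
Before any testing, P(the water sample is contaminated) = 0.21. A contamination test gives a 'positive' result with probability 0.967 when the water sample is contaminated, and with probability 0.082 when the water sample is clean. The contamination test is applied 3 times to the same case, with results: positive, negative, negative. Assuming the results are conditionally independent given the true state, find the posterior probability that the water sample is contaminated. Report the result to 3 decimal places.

Let H be the event that the water sample is contaminated; start with P(H) = 0.21. P('positive'|H) = 0.967, P('positive'|¬H) = 0.082.
Update on result 1 ('positive'): P(H) ← 0.967·0.2100 / (0.967·0.2100 + 0.082·0.7900) = 0.20307/0.26785 = 0.7581.
Update on result 2 ('negative'): P(H) ← 0.033·0.7581 / (0.033·0.7581 + 0.918·0.2419) = 0.025019/0.24704 = 0.1013.
Update on result 3 ('negative'): P(H) ← 0.033·0.1013 / (0.033·0.1013 + 0.918·0.8987) = 0.0033421/0.82837 = 0.0040.

Posterior P(H) ≈ 0.004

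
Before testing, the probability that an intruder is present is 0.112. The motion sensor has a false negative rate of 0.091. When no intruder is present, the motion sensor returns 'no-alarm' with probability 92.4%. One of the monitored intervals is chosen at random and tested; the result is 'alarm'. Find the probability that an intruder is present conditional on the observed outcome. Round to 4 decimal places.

Let H be the event that an intruder is present. P(H) = 0.112, so P(¬H) = 0.888. With E the 'alarm' result, P(E|H) = 0.909 and P(E|¬H) = 0.076.
P(E) = 0.909·0.112 + 0.076·0.888 = 0.10181 + 0.067488 = 0.16930.
By Bayes' theorem, P(H|E) = 0.10181 / 0.16930 = 0.6014.

P(H | E) ≈ 0.6014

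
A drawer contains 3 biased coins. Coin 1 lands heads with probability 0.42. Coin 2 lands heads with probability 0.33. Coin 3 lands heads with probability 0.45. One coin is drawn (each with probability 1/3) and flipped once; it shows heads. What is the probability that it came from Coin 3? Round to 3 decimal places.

Tabulate prior·likelihood by source: [1] prior 0.333333, lik 0.42, product 0.1400; [2] prior 0.333333, lik 0.33, product 0.1100; [3] prior 0.333333, lik 0.45, product 0.1500.
Normalizing constant = 0.40000; the posterior for Coin 3 is its product over the sum, 0.1500/0.40000 = 0.375.

Posterior probability ≈ 0.375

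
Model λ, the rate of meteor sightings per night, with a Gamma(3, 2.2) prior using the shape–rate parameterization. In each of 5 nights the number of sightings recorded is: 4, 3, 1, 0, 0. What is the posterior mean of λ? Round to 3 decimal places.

Posterior mean ≈ 1.528

Total count ∑xᵢ = 8 over n = 5 nights.
Gamma is conjugate to the Poisson likelihood: posterior is Gamma(shape = 3+8 = 11, rate = 2.2+5 = 7.2).
E[λ | data] = 11/7.2 = 1.528.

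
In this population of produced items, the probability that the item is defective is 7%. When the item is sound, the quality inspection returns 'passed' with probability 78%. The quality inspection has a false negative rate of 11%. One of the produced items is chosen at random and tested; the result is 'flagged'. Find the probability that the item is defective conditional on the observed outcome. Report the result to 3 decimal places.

P(H | E) ≈ 0.233

Let H be the event that the item is defective. P(H) = 0.07, so P(¬H) = 0.93. With E the 'flagged' result, P(E|H) = 0.89 and P(E|¬H) = 0.22.
P(E) = 0.89·0.07 + 0.22·0.93 = 0.062300 + 0.20460 = 0.26690.
By Bayes' theorem, P(H|E) = 0.062300 / 0.26690 = 0.233.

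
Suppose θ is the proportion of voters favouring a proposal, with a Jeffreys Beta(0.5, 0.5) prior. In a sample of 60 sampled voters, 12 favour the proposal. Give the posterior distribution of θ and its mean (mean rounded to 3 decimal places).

Observing 12 successes and 48 failures updates Beta(0.5, 0.5) by adding the success and failure counts to the two shape parameters: α = 0.5+12 = 12.5, β = 0.5+48 = 48.5.
Posterior mean = α/(α+β) = 12.5/61 = 0.205.

Posterior: Beta(12.5, 48.5); mean ≈ 0.205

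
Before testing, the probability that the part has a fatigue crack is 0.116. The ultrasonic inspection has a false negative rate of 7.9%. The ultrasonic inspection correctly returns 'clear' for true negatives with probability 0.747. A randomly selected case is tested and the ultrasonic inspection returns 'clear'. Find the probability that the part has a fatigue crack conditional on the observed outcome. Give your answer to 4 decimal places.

P(H | E) ≈ 0.0137

Let H be the event that the part has a fatigue crack. P(H) = 0.116, so P(¬H) = 0.884. With E the 'clear' result, P(E|H) = 0.079 and P(E|¬H) = 0.747.
P(E) = 0.079·0.116 + 0.747·0.884 = 0.0091640 + 0.66035 = 0.66951.
By Bayes' theorem, P(H|E) = 0.0091640 / 0.66951 = 0.0137.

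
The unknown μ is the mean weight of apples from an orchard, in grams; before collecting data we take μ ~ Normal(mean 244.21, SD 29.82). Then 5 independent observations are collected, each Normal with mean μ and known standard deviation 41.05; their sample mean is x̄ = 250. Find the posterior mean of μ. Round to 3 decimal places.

Posterior mean ≈ 248.409

Prior precision 1/τ₀² = 1/29.82² = 0.00112457; data precision n/σ² = 5/41.05² = 0.00296718.
Posterior precision = 0.00112457 + 0.00296718 = 0.00409174.
Posterior mean = (0.00112457·244.21 + 0.00296718·250) / 0.00409174 = 248.409.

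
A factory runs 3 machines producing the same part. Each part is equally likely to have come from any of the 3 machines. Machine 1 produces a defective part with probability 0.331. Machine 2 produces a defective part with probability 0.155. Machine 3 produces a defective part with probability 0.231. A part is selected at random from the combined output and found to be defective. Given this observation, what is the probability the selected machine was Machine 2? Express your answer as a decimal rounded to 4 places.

Tabulate prior·likelihood by source: [1] prior 0.333333, lik 0.331, product 0.1103; [2] prior 0.333333, lik 0.155, product 0.05167; [3] prior 0.333333, lik 0.231, product 0.07700.
Normalizing constant = 0.23900; the posterior for Machine 2 is its product over the sum, 0.05167/0.23900 = 0.2162.

Posterior probability ≈ 0.2162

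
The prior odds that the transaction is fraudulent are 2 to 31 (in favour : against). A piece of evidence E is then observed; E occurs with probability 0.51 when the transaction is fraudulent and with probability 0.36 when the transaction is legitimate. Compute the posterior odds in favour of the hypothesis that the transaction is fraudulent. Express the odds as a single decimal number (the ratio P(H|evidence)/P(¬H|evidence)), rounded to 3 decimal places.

Prior odds = 2/31 = 0.064516.
Likelihood ratio for E = 0.51/0.36 = 1.4167.
Posterior odds = prior odds × LR = 0.091398.

Posterior odds ≈ 0.091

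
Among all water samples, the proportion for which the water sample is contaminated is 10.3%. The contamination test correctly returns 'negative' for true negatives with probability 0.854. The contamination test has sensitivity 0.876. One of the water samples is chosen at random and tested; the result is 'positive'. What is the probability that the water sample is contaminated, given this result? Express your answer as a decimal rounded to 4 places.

Write H for 'the water sample is contaminated'. Prior odds H:¬H = 0.103/0.897 = 0.11483. For the 'positive' outcome, the likelihood ratio is 0.876/0.146 = 6.0000.
Posterior odds = 0.11483 × 6.0000 = 0.68896, so P(H|E) = 0.68896/(1+0.68896) = 0.4079.

P(H | E) ≈ 0.4079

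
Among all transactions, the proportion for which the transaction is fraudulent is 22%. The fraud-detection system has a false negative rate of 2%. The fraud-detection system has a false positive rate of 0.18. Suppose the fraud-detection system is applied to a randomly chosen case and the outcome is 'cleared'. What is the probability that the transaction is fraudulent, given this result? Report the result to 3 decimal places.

P(H | E) ≈ 0.007

Write H for 'the transaction is fraudulent'. Prior odds H:¬H = 0.22/0.78 = 0.28205. For the 'cleared' outcome, the likelihood ratio is 0.02/0.82 = 0.024390.
Posterior odds = 0.28205 × 0.024390 = 0.0068793, so P(H|E) = 0.0068793/(1+0.0068793) = 0.007.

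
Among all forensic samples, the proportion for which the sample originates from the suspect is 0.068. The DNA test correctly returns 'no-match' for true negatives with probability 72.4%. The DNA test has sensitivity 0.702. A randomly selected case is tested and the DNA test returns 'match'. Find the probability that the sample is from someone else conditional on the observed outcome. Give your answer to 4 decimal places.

Write H for 'the sample originates from the suspect'. Prior odds H:¬H = 0.068/0.932 = 0.072961. For the 'match' outcome, the likelihood ratio is 0.702/0.276 = 2.5435.
Posterior odds = 0.072961 × 2.5435 = 0.18558, so P(H|E) = 0.18558/(1+0.18558) = 0.1565. Then P(¬H|E) = 1 − 0.1565 = 0.8435.

P(¬H | E) ≈ 0.8435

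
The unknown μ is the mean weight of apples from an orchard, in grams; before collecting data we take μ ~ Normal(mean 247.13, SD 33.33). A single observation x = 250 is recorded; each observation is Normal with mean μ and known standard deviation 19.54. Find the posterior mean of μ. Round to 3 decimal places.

With known σ, the Normal prior is conjugate. Weight on the data is w = (n/σ²)/(n/σ² + 1/τ₀²) = 0.00261909/(0.00261909+0.00090018) = 0.74421.
Posterior mean = w·x̄ + (1−w)·μ₀ = 0.74421·250 + 0.25579·247.13 = 249.266.

Posterior mean ≈ 249.266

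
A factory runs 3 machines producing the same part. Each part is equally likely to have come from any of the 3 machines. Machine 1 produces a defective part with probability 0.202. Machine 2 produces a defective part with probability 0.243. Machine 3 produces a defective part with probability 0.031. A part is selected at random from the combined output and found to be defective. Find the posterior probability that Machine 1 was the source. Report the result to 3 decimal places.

Posterior probability ≈ 0.424

P(defective|M1) = 0.202; P(defective|M2) = 0.243; P(defective|M3) = 0.031.
Prior × likelihood for each source: 0.333333·0.202=0.06733, 0.333333·0.243=0.08100, 0.333333·0.031=0.01033. Summing gives P(defective) = 0.15867.
P(Machine 1 | defective) = 0.06733 / 0.15867 = 0.424.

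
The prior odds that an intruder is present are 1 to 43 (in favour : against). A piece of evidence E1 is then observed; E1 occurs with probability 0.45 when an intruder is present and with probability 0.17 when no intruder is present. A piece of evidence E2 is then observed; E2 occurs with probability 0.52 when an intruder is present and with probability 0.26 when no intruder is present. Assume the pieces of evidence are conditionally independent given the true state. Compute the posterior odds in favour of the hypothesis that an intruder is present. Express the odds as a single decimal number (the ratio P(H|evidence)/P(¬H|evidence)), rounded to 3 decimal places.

Prior odds = 1/43 = 0.023256.
Likelihood ratio for E1 = 0.45/0.17 = 2.6471.
Likelihood ratio for E2 = 0.52/0.26 = 2.0000.
Posterior odds = prior odds × LR₁ × LR₂ = 0.12312.

Posterior odds ≈ 0.123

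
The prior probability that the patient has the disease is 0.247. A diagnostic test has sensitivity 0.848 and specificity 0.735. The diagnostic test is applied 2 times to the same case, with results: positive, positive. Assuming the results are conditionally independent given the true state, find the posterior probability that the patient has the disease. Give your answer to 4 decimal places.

Posterior P(H) ≈ 0.7706

With H the event that the patient has the disease, the joint likelihood of the observed sequence is P(data|H) = 0.848·0.848 = 0.71910 and P(data|¬H) = 0.265·0.265 = 0.070225.
Bayes: P(H|data) = 0.247·0.71910 / (0.247·0.71910 + 0.753·0.070225) = 0.17762/0.23050 = 0.7706.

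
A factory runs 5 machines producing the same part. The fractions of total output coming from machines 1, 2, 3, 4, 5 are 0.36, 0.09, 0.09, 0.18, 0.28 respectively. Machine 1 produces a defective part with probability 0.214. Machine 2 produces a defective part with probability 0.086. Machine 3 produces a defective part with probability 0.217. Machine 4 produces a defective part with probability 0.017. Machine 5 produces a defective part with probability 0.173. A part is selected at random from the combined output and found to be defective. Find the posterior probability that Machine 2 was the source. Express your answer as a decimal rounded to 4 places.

Posterior probability ≈ 0.0497

Tabulate prior·likelihood by source: [1] prior 0.36, lik 0.214, product 0.07704; [2] prior 0.09, lik 0.086, product 0.007740; [3] prior 0.09, lik 0.217, product 0.01953; [4] prior 0.18, lik 0.017, product 0.003060; [5] prior 0.28, lik 0.173, product 0.04844.
Normalizing constant = 0.15581; the posterior for Machine 2 is its product over the sum, 0.007740/0.15581 = 0.0497.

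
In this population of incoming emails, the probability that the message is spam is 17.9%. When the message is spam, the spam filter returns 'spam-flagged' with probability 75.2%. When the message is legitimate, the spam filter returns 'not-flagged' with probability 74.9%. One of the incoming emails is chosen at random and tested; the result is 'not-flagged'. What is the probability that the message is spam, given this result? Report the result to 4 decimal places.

P(H | E) ≈ 0.0673

Write H for 'the message is spam'. Prior odds H:¬H = 0.179/0.821 = 0.21803. For the 'not-flagged' outcome, the likelihood ratio is 0.248/0.749 = 0.33111.
Posterior odds = 0.21803 × 0.33111 = 0.072190, so P(H|E) = 0.072190/(1+0.072190) = 0.0673.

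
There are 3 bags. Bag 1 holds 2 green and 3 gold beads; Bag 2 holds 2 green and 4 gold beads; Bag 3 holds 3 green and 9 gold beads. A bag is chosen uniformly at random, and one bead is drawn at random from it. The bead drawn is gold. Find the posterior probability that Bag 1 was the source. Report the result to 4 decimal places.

Posterior probability ≈ 0.2975

P(gold|Bag 1) = 0.6; P(gold|Bag 2) = 0.6667; P(gold|Bag 3) = 0.75.
Prior × likelihood for each source: 0.333333·0.6=0.2000, 0.333333·0.6667=0.2222, 0.333333·0.75=0.2500. Summing gives P(gold) = 0.67222.
P(Bag 1 | gold) = 0.2000 / 0.67222 = 0.2975.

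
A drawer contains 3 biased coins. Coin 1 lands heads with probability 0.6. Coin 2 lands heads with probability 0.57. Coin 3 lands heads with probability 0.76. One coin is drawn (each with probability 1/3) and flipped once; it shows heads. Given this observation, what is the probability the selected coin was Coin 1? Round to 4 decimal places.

Tabulate prior·likelihood by source: [1] prior 0.333333, lik 0.6, product 0.2000; [2] prior 0.333333, lik 0.57, product 0.1900; [3] prior 0.333333, lik 0.76, product 0.2533.
Normalizing constant = 0.64333; the posterior for Coin 1 is its product over the sum, 0.2000/0.64333 = 0.3109.

Posterior probability ≈ 0.3109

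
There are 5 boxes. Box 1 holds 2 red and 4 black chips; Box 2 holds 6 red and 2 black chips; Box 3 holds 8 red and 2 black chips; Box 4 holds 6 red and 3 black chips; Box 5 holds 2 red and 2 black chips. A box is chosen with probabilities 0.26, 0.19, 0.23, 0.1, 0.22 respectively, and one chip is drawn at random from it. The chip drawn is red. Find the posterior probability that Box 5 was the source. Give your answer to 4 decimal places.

Posterior probability ≈ 0.1865

Tabulate prior·likelihood by source: [1] prior 0.26, lik 0.3333, product 0.08667; [2] prior 0.19, lik 0.75, product 0.1425; [3] prior 0.23, lik 0.8, product 0.1840; [4] prior 0.1, lik 0.6667, product 0.06667; [5] prior 0.22, lik 0.5, product 0.1100.
Normalizing constant = 0.58983; the posterior for Box 5 is its product over the sum, 0.1100/0.58983 = 0.1865.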